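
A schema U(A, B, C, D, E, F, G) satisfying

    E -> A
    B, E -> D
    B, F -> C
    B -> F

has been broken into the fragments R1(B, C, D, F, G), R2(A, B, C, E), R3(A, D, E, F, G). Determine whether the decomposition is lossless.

Chase test. Columns are A, B, C, D, E, F, G; row i has aⱼ where attribute j ∈ Ri, else bᵢⱼ.
Initial tableau (one row per fragment):
  row 1: b11 a2 a3 a4 b15 a6 a7
  row 2: a1 a2 a3 b24 a5 b26 b27
  row 3: a1 b32 b33 a4 a5 a6 a7
Rows 1 and 2 agree on B; apply B→F and equate their F entries.
No row becomes fully distinguished — the join is lossy.

No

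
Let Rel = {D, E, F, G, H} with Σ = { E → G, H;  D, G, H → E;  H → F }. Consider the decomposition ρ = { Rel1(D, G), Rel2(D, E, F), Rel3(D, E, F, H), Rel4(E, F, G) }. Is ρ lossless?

Chase test. Columns are D, E, F, G, H; row i has aⱼ where attribute j ∈ Reli, else bᵢⱼ.
Initial tableau (one row per fragment):
  row 1: a1 b12 b13 a4 b15
  row 2: a1 a2 a3 b24 b25
  row 3: a1 a2 a3 b34 a5
  row 4: b41 a2 a3 a4 b45
Rows 2 and 3 agree on E; apply E→G, H and equate their G, H entries.
Rows 2 and 4 agree on E; apply E→G, H and equate their G, H entries.
Row 2 is now all distinguished symbols — the join is lossless.

Yes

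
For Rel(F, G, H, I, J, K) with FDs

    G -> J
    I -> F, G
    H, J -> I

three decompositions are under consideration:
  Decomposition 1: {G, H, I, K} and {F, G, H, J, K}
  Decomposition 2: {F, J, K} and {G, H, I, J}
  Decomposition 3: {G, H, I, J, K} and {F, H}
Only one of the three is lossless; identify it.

Decomposition 1: common = {G, H, K}, closure = {F, G, H, I, J, K} → lossless.
Decomposition 2: common = {J}, closure = {J} → lossy.
Decomposition 3: common = {H}, closure = {H} → lossy.

Decomposition 1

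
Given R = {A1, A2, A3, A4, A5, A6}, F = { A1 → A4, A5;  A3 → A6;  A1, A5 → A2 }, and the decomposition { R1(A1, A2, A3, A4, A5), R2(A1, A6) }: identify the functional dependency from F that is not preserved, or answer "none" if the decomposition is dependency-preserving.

Check A3 → A6: no single fragment contains all of {A3, A6}, and the restricted closure of {A3} across the fragments never reaches {A6}.
A1 → A4, A5 is preserved.
A1, A5 → A2 is preserved.

A3 → A6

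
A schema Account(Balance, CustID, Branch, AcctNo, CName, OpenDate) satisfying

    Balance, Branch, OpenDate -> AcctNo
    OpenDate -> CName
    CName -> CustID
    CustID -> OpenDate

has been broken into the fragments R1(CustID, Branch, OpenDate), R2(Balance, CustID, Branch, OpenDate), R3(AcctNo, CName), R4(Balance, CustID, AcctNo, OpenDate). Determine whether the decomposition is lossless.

Chase test. Columns are Balance, CustID, Branch, AcctNo, CName, OpenDate; row i has aⱼ where attribute j ∈ Ri, else bᵢⱼ.
Initial tableau (one row per fragment):
  row 1: b11 a2 a3 b14 b15 a6
  row 2: a1 a2 a3 b24 b25 a6
  row 3: b31 b32 b33 a4 a5 b36
  row 4: a1 a2 b43 a4 b45 a6
Rows 1 and 2 agree on OpenDate; apply OpenDate→CName and equate their CName entries.
Rows 1 and 4 agree on OpenDate; apply OpenDate→CName and equate their CName entries.
No row becomes fully distinguished — the join is lossy.

No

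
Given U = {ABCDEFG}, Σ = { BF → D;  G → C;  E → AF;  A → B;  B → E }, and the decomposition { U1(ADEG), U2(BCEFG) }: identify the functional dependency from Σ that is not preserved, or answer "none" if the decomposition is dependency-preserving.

none

BF → D: restricted closure across fragments reaches D.
G → C lies within U2.
E → AF: restricted closure across fragments reaches AF.
A → B: restricted closure across fragments reaches B.
B → E lies within U2.
Every dependency is enforceable on the fragments, so the decomposition is dependency-preserving.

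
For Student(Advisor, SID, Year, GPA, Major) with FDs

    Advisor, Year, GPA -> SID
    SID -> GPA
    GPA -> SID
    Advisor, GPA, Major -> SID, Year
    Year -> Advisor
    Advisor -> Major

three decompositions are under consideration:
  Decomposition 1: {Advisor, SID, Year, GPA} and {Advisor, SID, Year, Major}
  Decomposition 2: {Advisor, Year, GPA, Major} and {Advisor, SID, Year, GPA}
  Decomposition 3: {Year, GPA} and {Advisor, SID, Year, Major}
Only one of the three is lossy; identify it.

Decomposition 1: common = {Advisor, SID, Year}, closure = {Advisor, SID, Year, GPA, Major} → lossless.
Decomposition 2: common = {Advisor, Year, GPA}, closure = {Advisor, SID, Year, GPA, Major} → lossless.
Decomposition 3: common = {Year}, closure = {Advisor, Year, Major} → lossy.

Decomposition 3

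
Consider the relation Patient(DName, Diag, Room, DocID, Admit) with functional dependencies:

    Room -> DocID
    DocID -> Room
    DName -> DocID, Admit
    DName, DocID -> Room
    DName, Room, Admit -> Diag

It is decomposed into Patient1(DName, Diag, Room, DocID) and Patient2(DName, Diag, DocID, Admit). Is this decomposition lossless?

Common attributes: Patient1 ∩ Patient2 = {DName, Diag, DocID}.
Closure of {DName, Diag, DocID}: DocID → Room applies, adding Room; DName → DocID, Admit applies, adding Admit. So (DName, Diag, DocID)⁺ = {DName, Diag, Room, DocID, Admit}.
This closure contains every attribute of Patient1, so Patient1 ∩ Patient2 → Patient1. The join is lossless.

Yes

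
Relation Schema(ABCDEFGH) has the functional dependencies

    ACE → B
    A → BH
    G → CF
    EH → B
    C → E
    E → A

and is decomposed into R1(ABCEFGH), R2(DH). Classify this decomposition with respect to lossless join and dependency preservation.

lossy but dependency-preserving

Lossless test: (H)⁺ = {H}, which is a superkey of neither fragment — lossy.
Dependency preservation: every FD's attributes lie within a single fragment, so each can be enforced locally — preserved.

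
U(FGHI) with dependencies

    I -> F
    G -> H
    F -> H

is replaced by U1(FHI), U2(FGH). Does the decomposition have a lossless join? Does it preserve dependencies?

lossy but dependency-preserving

Lossless test: (FH)⁺ = {FH}, which is a superkey of neither fragment — lossy.
Dependency preservation: every FD's attributes lie within a single fragment, so each can be enforced locally — preserved.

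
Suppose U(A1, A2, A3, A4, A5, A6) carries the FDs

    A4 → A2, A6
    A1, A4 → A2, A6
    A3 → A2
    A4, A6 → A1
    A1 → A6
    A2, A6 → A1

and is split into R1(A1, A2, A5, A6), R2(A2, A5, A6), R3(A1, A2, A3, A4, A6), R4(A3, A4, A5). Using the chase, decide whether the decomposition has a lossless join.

Yes

Chase test. Columns are A1, A2, A3, A4, A5, A6; row i has aⱼ where attribute j ∈ Ri, else bᵢⱼ.
Initial tableau (one row per fragment):
  row 1: a1 a2 b13 b14 a5 a6
  row 2: b21 a2 b23 b24 a5 a6
  row 3: a1 a2 a3 a4 b35 a6
  row 4: b41 b42 a3 a4 a5 b46
Rows 3 and 4 agree on A4; apply A4→A2, A6 and equate their A2, A6 entries.
Rows 3 and 4 agree on A4, A6; apply A4, A6→A1 and equate their A1 entries.
Rows 1 and 2 agree on A2, A6; apply A2, A6→A1 and equate their A1 entries.
Row 4 is now all distinguished symbols — the join is lossless.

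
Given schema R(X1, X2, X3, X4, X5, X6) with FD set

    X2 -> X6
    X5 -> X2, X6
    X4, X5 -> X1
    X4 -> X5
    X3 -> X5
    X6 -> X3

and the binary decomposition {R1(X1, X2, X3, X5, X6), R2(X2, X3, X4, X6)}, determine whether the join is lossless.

Common attributes: R1 ∩ R2 = {X2, X3, X6}.
Closure of {X2, X3, X6}: X3 → X5 applies, adding X5. So (X2, X3, X6)⁺ = {X2, X3, X5, X6}.
The closure contains neither all of R1 = {X1, X2, X3, X5, X6} nor all of R2 = {X2, X3, X4, X6}, so the common attributes are not a superkey of either fragment. The join is lossy.

No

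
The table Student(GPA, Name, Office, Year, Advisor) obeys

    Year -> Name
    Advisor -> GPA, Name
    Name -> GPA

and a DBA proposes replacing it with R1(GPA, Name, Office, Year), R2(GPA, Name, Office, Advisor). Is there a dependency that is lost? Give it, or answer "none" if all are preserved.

none

Year → Name lies within R1.
Advisor → GPA, Name lies within R2.
Name → GPA lies within R1.
Every dependency is enforceable on the fragments, so the decomposition is dependency-preserving.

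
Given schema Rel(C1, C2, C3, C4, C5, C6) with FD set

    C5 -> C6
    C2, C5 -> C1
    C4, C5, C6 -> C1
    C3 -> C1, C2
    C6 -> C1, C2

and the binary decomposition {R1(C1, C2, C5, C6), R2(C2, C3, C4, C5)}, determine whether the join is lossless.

Yes

Common attributes: R1 ∩ R2 = {C2, C5}.
Closure of {C2, C5}: C5 → C6 applies, adding C6; C2, C5 → C1 applies, adding C1. So (C2, C5)⁺ = {C1, C2, C5, C6}.
This closure contains every attribute of R1, so R1 ∩ R2 → R1. The join is lossless.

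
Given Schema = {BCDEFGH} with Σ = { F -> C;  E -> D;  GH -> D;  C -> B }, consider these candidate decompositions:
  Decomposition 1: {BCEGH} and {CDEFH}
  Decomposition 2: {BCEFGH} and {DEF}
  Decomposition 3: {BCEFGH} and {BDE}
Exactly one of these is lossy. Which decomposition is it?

Decomposition 1: common = {CEH}, closure = {BCDEH} → lossy.
Decomposition 2: common = {EF}, closure = {BCDEF} → lossless.
Decomposition 3: common = {BE}, closure = {BDE} → lossless.

Decomposition 1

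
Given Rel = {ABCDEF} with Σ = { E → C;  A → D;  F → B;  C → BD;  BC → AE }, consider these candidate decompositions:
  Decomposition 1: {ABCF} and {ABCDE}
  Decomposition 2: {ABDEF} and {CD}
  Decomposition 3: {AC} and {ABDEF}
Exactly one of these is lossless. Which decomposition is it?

Decomposition 1

Decomposition 1: common = {ABC}, closure = {ABCDE} → lossless.
Decomposition 2: common = {D}, closure = {D} → lossy.
Decomposition 3: common = {A}, closure = {AD} → lossy.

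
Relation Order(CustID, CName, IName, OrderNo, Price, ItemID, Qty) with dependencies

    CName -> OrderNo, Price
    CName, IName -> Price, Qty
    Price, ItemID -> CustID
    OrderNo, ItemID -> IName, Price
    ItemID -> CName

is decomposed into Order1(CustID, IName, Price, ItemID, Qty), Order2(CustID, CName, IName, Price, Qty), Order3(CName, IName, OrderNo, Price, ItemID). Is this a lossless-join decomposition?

Chase test. Columns are CustID, CName, IName, OrderNo, Price, ItemID, Qty; row i has aⱼ where attribute j ∈ Orderi, else bᵢⱼ.
Initial tableau (one row per fragment):
  row 1: a1 b12 a3 b14 a5 a6 a7
  row 2: a1 a2 a3 b24 a5 b26 a7
  row 3: b31 a2 a3 a4 a5 a6 b37
Rows 2 and 3 agree on CName; apply CName→OrderNo, Price and equate their OrderNo, Price entries.
Rows 2 and 3 agree on CName, IName; apply CName, IName→Price, Qty and equate their Price, Qty entries.
Rows 1 and 3 agree on Price, ItemID; apply Price, ItemID→CustID and equate their CustID entries.
Rows 1 and 3 agree on ItemID; apply ItemID→CName and equate their CName entries.
Rows 1 and 2 agree on CName; apply CName→OrderNo, Price and equate their OrderNo, Price entries.
Row 1 is now all distinguished symbols — the join is lossless.

Yes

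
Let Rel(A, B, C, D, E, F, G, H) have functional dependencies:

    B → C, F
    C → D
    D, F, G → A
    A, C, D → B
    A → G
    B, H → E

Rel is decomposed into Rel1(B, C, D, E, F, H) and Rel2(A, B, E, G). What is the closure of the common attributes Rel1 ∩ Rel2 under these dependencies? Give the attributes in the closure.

B, C, D, E, F

Rel1 ∩ Rel2 = {B, E}.
B → C, F applies, adding C, F
C → D applies, adding D
Closure: {B, C, D, E, F}.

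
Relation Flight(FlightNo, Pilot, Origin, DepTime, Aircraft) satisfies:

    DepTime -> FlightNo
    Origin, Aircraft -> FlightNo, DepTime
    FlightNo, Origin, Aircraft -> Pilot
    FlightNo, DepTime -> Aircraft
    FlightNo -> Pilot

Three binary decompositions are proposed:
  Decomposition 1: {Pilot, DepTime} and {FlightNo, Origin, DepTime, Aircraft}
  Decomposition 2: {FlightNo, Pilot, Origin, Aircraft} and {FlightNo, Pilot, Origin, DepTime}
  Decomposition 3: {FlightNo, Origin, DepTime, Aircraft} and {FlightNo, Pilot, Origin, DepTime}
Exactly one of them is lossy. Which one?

Decomposition 2

Decomposition 1: common = {DepTime}, closure = {FlightNo, Pilot, DepTime, Aircraft} → lossless.
Decomposition 2: common = {FlightNo, Pilot, Origin}, closure = {FlightNo, Pilot, Origin} → lossy.
Decomposition 3: common = {FlightNo, Origin, DepTime}, closure = {FlightNo, Pilot, Origin, DepTime, Aircraft} → lossless.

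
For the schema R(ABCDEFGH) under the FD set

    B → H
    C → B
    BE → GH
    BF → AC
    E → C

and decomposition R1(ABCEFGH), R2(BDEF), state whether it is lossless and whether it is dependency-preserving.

Lossless test: (BEF)⁺ = {ABCEFGH}, which contains all of one fragment — lossless.
Dependency preservation: every FD's attributes lie within a single fragment, so each can be enforced locally — preserved.

lossless and dependency-preserving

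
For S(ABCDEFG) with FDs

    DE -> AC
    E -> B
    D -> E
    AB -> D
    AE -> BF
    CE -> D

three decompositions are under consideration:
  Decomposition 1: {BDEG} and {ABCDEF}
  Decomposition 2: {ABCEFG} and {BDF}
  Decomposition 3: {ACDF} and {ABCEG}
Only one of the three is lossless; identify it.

Decomposition 1

Decomposition 1: common = {BDE}, closure = {ABCDEF} → lossless.
Decomposition 2: common = {BF}, closure = {BF} → lossy.
Decomposition 3: common = {AC}, closure = {AC} → lossy.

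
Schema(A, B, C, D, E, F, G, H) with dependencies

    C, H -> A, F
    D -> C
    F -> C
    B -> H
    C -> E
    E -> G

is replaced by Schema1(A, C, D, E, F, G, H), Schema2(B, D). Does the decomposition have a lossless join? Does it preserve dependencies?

lossy and not dependency-preserving

Lossless test: (D)⁺ = {C, D, E, G}, which is a superkey of neither fragment — lossy.
Dependency preservation: the restricted closure of {B} across the fragments never reaches {H}, so B → H cannot be enforced without a join — not preserved.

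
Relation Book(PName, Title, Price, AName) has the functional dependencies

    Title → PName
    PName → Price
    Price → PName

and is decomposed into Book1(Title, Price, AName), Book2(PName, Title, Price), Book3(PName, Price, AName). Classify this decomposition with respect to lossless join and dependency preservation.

Lossless test (chase): Rows 1 and 2 agree on Title; apply Title→PName and equate their PName entries. Row 1 is now all distinguished symbols — the join is lossless.
Dependency preservation: every FD's attributes lie within a single fragment, so each can be enforced locally — preserved.

lossless and dependency-preserving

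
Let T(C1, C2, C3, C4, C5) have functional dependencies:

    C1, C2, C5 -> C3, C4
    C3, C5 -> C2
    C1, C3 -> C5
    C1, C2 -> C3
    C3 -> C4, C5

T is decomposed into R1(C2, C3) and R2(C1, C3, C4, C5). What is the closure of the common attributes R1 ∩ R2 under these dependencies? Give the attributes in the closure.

C2, C3, C4, C5

R1 ∩ R2 = {C3}.
C3 → C4, C5 applies, adding C4, C5
C3, C5 → C2 applies, adding C2
Closure: {C2, C3, C4, C5}.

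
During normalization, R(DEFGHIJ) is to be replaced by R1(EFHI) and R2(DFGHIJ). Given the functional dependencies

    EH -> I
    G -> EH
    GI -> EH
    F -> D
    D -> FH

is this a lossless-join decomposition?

Common attributes: R1 ∩ R2 = {FHI}.
Closure of {FHI}: F → D applies, adding D. So (FHI)⁺ = {DFHI}.
The closure contains neither all of R1 = {EFHI} nor all of R2 = {DFGHIJ}, so the common attributes are not a superkey of either fragment. The join is lossy.

No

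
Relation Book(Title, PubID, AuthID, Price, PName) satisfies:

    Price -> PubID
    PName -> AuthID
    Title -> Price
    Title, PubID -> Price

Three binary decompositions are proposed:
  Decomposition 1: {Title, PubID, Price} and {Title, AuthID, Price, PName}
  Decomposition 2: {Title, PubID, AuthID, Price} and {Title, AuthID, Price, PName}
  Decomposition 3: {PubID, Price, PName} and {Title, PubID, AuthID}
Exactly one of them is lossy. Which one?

Decomposition 1: common = {Title, Price}, closure = {Title, PubID, Price} → lossless.
Decomposition 2: common = {Title, AuthID, Price}, closure = {Title, PubID, AuthID, Price} → lossless.
Decomposition 3: common = {PubID}, closure = {PubID} → lossy.

Decomposition 3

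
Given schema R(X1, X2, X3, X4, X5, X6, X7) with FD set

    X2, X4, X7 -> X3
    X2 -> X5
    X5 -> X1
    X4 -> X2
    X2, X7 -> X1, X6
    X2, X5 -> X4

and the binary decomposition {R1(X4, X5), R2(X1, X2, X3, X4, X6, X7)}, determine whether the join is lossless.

Common attributes: R1 ∩ R2 = {X4}.
Closure of {X4}: X4 → X2 applies, adding X2; X2 → X5 applies, adding X5; X5 → X1 applies, adding X1. So (X4)⁺ = {X1, X2, X4, X5}.
This closure contains every attribute of R1, so R1 ∩ R2 → R1. The join is lossless.

Yes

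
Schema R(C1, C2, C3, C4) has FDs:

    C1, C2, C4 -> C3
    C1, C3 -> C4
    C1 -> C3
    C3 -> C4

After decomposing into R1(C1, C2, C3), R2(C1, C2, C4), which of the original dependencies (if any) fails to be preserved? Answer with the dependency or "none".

Check C3 → C4: no single fragment contains all of {C3, C4}, and the restricted closure of {C3} across the fragments never reaches {C4}.
C1, C2, C4 → C3 is preserved.
C1, C3 → C4 is preserved.
C1 → C3 is preserved.

C3 -> C4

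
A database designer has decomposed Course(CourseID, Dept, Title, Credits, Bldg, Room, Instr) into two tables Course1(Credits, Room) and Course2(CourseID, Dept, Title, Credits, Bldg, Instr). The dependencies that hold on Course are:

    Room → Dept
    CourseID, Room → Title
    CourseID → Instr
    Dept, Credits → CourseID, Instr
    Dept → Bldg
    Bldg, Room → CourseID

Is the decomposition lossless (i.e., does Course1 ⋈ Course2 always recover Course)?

Common attributes: Course1 ∩ Course2 = {Credits}.
No dependency enlarges {Credits}, so (Credits)⁺ = {Credits}.
The closure contains neither all of Course1 = {Credits, Room} nor all of Course2 = {CourseID, Dept, Title, Credits, Bldg, Instr}, so the common attributes are not a superkey of either fragment. The join is lossy.

No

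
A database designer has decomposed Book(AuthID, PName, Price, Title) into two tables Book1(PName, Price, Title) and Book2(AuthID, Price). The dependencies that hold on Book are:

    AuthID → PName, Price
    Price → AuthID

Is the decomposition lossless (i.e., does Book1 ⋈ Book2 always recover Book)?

Common attributes: Book1 ∩ Book2 = {Price}.
Closure of {Price}: Price → AuthID applies, adding AuthID; AuthID → PName, Price applies, adding PName. So (Price)⁺ = {AuthID, PName, Price}.
This closure contains every attribute of Book2, so Book1 ∩ Book2 → Book2. The join is lossless.

Yes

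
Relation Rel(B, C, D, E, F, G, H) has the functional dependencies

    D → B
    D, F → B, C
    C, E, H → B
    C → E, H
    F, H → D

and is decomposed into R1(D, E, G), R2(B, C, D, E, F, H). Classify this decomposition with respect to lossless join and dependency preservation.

Lossless test: (D, E)⁺ = {B, D, E}, which is a superkey of neither fragment — lossy.
Dependency preservation: every FD's attributes lie within a single fragment, so each can be enforced locally — preserved.

lossy but dependency-preserving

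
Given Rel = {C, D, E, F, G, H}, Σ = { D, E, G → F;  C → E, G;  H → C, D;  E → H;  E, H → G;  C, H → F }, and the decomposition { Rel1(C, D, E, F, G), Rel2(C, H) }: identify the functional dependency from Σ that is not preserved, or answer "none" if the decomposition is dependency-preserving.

D, E, G → F lies within Rel1.
C → E, G lies within Rel1.
H → C, D: restricted closure across fragments reaches C, D.
E → H: restricted closure across fragments reaches H.
E, H → G: restricted closure across fragments reaches G.
C, H → F: restricted closure across fragments reaches F.
Every dependency is enforceable on the fragments, so the decomposition is dependency-preserving.

none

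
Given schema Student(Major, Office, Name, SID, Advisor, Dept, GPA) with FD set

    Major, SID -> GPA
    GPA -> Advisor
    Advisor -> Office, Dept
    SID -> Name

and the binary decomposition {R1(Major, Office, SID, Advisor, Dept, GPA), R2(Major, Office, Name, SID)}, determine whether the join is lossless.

Yes

Common attributes: R1 ∩ R2 = {Major, Office, SID}.
Closure of {Major, Office, SID}: Major, SID → GPA applies, adding GPA; GPA → Advisor applies, adding Advisor; Advisor → Office, Dept applies, adding Dept; SID → Name applies, adding Name. So (Major, Office, SID)⁺ = {Major, Office, Name, SID, Advisor, Dept, GPA}.
This closure contains every attribute of R1, so R1 ∩ R2 → R1. The join is lossless.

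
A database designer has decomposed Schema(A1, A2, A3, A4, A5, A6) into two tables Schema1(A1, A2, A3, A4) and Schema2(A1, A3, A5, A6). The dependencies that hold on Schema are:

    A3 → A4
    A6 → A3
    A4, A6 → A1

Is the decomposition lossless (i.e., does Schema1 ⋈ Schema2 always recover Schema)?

No

Common attributes: Schema1 ∩ Schema2 = {A1, A3}.
Closure of {A1, A3}: A3 → A4 applies, adding A4. So (A1, A3)⁺ = {A1, A3, A4}.
The closure contains neither all of Schema1 = {A1, A2, A3, A4} nor all of Schema2 = {A1, A3, A5, A6}, so the common attributes are not a superkey of either fragment. The join is lossy.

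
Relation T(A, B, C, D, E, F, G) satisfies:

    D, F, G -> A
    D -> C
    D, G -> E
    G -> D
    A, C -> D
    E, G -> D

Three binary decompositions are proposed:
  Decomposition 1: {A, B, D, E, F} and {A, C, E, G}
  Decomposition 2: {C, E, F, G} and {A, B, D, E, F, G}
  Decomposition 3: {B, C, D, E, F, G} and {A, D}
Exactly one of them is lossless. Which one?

Decomposition 1: common = {A, E}, closure = {A, E} → lossy.
Decomposition 2: common = {E, F, G}, closure = {A, C, D, E, F, G} → lossless.
Decomposition 3: common = {D}, closure = {C, D} → lossy.

Decomposition 2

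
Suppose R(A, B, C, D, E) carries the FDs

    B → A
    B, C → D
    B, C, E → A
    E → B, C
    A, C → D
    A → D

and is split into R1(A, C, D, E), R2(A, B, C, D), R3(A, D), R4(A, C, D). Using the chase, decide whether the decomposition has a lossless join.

No

Chase test. Columns are A, B, C, D, E; row i has aⱼ where attribute j ∈ Ri, else bᵢⱼ.
Initial tableau (one row per fragment):
  row 1: a1 b12 a3 a4 a5
  row 2: a1 a2 a3 a4 b25
  row 3: a1 b32 b33 a4 b35
  row 4: a1 b42 a3 a4 b45
No row becomes fully distinguished — the join is lossy.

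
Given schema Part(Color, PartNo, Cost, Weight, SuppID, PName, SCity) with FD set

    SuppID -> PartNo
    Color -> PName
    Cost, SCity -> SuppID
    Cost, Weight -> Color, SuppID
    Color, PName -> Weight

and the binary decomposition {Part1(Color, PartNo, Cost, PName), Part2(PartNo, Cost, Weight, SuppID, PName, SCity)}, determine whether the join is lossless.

Common attributes: Part1 ∩ Part2 = {PartNo, Cost, PName}.
No dependency enlarges {PartNo, Cost, PName}, so (PartNo, Cost, PName)⁺ = {PartNo, Cost, PName}.
The closure contains neither all of Part1 = {Color, PartNo, Cost, PName} nor all of Part2 = {PartNo, Cost, Weight, SuppID, PName, SCity}, so the common attributes are not a superkey of either fragment. The join is lossy.

No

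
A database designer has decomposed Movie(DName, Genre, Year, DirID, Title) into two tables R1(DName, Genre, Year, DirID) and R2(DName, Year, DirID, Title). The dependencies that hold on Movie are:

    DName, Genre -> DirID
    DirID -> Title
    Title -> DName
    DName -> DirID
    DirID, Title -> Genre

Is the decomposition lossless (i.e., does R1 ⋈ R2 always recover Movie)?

Yes

Common attributes: R1 ∩ R2 = {DName, Year, DirID}.
Closure of {DName, Year, DirID}: DirID → Title applies, adding Title; DirID, Title → Genre applies, adding Genre. So (DName, Year, DirID)⁺ = {DName, Genre, Year, DirID, Title}.
This closure contains every attribute of R1, so R1 ∩ R2 → R1. The join is lossless.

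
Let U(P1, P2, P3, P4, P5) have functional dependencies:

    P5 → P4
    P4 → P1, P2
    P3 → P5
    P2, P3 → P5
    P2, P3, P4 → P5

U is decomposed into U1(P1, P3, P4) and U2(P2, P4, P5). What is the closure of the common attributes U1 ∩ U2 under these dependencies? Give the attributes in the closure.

U1 ∩ U2 = {P4}.
P4 → P1, P2 applies, adding P1, P2
Closure: {P1, P2, P4}.

P1, P2, P4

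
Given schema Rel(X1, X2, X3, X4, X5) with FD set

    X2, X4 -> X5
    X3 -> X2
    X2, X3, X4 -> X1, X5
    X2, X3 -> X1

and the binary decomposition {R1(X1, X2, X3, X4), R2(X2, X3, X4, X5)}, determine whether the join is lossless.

Common attributes: R1 ∩ R2 = {X2, X3, X4}.
Closure of {X2, X3, X4}: X2, X4 → X5 applies, adding X5; X2, X3, X4 → X1, X5 applies, adding X1. So (X2, X3, X4)⁺ = {X1, X2, X3, X4, X5}.
This closure contains every attribute of R1, so R1 ∩ R2 → R1. The join is lossless.

Yes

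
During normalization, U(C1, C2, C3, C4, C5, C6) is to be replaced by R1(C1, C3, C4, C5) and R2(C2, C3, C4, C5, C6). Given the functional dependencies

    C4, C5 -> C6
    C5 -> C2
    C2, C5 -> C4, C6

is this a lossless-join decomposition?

Yes

Common attributes: R1 ∩ R2 = {C3, C4, C5}.
Closure of {C3, C4, C5}: C4, C5 → C6 applies, adding C6; C5 → C2 applies, adding C2. So (C3, C4, C5)⁺ = {C2, C3, C4, C5, C6}.
This closure contains every attribute of R2, so R1 ∩ R2 → R2. The join is lossless.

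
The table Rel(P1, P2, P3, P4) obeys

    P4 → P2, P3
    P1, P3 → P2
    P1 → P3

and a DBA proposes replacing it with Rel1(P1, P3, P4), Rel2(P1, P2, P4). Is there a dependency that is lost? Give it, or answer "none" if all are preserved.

P4 → P2, P3: restricted closure across fragments reaches P2, P3.
P1, P3 → P2: restricted closure across fragments reaches P2.
P1 → P3 lies within Rel1.
Every dependency is enforceable on the fragments, so the decomposition is dependency-preserving.

none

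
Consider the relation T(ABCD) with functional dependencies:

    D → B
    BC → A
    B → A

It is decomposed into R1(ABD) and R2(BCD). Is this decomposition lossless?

Common attributes: R1 ∩ R2 = {BD}.
Closure of {BD}: B → A applies, adding A. So (BD)⁺ = {ABD}.
This closure contains every attribute of R1, so R1 ∩ R2 → R1. The join is lossless.

Yes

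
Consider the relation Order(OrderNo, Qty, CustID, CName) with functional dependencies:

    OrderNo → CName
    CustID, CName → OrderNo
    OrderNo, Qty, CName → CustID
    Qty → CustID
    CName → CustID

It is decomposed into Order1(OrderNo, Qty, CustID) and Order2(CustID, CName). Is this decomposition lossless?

Common attributes: Order1 ∩ Order2 = {CustID}.
No dependency enlarges {CustID}, so (CustID)⁺ = {CustID}.
The closure contains neither all of Order1 = {OrderNo, Qty, CustID} nor all of Order2 = {CustID, CName}, so the common attributes are not a superkey of either fragment. The join is lossy.

No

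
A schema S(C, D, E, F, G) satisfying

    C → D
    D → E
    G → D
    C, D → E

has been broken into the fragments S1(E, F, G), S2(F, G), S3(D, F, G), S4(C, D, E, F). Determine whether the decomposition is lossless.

Chase test. Columns are C, D, E, F, G; row i has aⱼ where attribute j ∈ Si, else bᵢⱼ.
Initial tableau (one row per fragment):
  row 1: b11 b12 a3 a4 a5
  row 2: b21 b22 b23 a4 a5
  row 3: b31 a2 b33 a4 a5
  row 4: a1 a2 a3 a4 b45
Rows 3 and 4 agree on D; apply D→E and equate their E entries.
Rows 1 and 2 agree on G; apply G→D and equate their D entries.
Rows 1 and 3 agree on G; apply G→D and equate their D entries.
Rows 1 and 2 agree on D; apply D→E and equate their E entries.
No row becomes fully distinguished — the join is lossy.

No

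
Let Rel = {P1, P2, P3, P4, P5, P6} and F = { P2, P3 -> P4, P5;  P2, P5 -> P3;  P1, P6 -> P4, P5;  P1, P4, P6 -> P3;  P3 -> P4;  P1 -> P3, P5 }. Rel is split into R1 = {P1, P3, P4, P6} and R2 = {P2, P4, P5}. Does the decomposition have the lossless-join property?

No

Common attributes: R1 ∩ R2 = {P4}.
No dependency enlarges {P4}, so (P4)⁺ = {P4}.
The closure contains neither all of R1 = {P1, P3, P4, P6} nor all of R2 = {P2, P4, P5}, so the common attributes are not a superkey of either fragment. The join is lossy.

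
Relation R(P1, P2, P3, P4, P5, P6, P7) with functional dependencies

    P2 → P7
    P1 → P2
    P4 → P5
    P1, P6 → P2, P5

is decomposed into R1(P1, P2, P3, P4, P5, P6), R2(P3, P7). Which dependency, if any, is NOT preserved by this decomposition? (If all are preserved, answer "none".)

P2 → P7

Check P2 → P7: no single fragment contains all of {P2, P7}, and the restricted closure of {P2} across the fragments never reaches {P7}.
P1 → P2 is preserved.
P4 → P5 is preserved.
P1, P6 → P2, P5 is preserved.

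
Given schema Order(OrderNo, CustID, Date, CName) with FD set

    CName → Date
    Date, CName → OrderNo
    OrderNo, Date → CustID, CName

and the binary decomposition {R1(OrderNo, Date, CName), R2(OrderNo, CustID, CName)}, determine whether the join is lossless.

Yes

Common attributes: R1 ∩ R2 = {OrderNo, CName}.
Closure of {OrderNo, CName}: CName → Date applies, adding Date; OrderNo, Date → CustID, CName applies, adding CustID. So (OrderNo, CName)⁺ = {OrderNo, CustID, Date, CName}.
This closure contains every attribute of R1, so R1 ∩ R2 → R1. The join is lossless.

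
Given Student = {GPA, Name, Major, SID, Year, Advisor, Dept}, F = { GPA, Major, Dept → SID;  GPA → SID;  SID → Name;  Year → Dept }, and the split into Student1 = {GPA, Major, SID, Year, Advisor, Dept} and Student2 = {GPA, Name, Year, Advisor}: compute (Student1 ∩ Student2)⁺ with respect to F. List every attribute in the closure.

GPA, Name, SID, Year, Advisor, Dept

Student1 ∩ Student2 = {GPA, Year, Advisor}.
GPA → SID applies, adding SID
SID → Name applies, adding Name
Year → Dept applies, adding Dept
Closure: {GPA, Name, SID, Year, Advisor, Dept}.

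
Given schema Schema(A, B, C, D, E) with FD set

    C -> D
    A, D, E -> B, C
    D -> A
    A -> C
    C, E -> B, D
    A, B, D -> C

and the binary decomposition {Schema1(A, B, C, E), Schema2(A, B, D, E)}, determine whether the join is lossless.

Yes

Common attributes: Schema1 ∩ Schema2 = {A, B, E}.
Closure of {A, B, E}: A → C applies, adding C; C, E → B, D applies, adding D. So (A, B, E)⁺ = {A, B, C, D, E}.
This closure contains every attribute of Schema1, so Schema1 ∩ Schema2 → Schema1. The join is lossless.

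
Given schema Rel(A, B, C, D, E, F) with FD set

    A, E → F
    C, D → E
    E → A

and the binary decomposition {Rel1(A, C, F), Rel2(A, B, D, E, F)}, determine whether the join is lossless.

No

Common attributes: Rel1 ∩ Rel2 = {A, F}.
No dependency enlarges {A, F}, so (A, F)⁺ = {A, F}.
The closure contains neither all of Rel1 = {A, C, F} nor all of Rel2 = {A, B, D, E, F}, so the common attributes are not a superkey of either fragment. The join is lossy.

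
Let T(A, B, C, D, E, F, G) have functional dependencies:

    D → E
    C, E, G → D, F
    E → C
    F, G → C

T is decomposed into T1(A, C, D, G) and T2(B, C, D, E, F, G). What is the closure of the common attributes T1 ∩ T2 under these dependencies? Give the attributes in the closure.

C, D, E, F, G

T1 ∩ T2 = {C, D, G}.
D → E applies, adding E
C, E, G → D, F applies, adding F
Closure: {C, D, E, F, G}.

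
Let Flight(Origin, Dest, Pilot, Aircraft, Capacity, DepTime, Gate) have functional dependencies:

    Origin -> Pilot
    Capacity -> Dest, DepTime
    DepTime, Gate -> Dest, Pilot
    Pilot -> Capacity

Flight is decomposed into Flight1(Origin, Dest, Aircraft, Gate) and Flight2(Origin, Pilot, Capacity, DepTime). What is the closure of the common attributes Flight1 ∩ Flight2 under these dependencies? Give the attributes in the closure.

Flight1 ∩ Flight2 = {Origin}.
Origin → Pilot applies, adding Pilot
Pilot → Capacity applies, adding Capacity
Capacity → Dest, DepTime applies, adding Dest, DepTime
Closure: {Origin, Dest, Pilot, Capacity, DepTime}.

Origin, Dest, Pilot, Capacity, DepTime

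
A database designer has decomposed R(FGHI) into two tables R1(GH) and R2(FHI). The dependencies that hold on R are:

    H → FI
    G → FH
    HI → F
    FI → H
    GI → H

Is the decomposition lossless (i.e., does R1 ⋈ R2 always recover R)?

Yes

Common attributes: R1 ∩ R2 = {H}.
Closure of {H}: H → FI applies, adding FI. So (H)⁺ = {FHI}.
This closure contains every attribute of R2, so R1 ∩ R2 → R2. The join is lossless.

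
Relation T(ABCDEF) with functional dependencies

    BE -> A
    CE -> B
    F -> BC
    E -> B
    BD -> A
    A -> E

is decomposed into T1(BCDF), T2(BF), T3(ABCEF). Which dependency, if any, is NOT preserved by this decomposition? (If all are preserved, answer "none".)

Check BD → A: no single fragment contains all of {ABD}, and the restricted closure of {BD} across the fragments never reaches {A}.
BE → A is preserved.
CE → B is preserved.
F → BC is preserved.
E → B is preserved.
A → E is preserved.

BD -> A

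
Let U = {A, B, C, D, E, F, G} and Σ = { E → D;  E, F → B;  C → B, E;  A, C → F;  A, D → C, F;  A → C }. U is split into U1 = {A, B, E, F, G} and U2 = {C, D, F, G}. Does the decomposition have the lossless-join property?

No

Common attributes: U1 ∩ U2 = {F, G}.
No dependency enlarges {F, G}, so (F, G)⁺ = {F, G}.
The closure contains neither all of U1 = {A, B, E, F, G} nor all of U2 = {C, D, F, G}, so the common attributes are not a superkey of either fragment. The join is lossy.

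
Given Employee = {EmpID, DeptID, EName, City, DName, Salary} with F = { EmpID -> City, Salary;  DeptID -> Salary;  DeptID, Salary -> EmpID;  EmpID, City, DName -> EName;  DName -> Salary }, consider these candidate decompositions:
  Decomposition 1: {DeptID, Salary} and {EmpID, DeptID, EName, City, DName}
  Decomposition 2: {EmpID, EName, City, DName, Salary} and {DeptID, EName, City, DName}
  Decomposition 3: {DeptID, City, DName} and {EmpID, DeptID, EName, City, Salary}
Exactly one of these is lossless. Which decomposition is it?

Decomposition 1: common = {DeptID}, closure = {EmpID, DeptID, City, Salary} → lossless.
Decomposition 2: common = {EName, City, DName}, closure = {EName, City, DName, Salary} → lossy.
Decomposition 3: common = {DeptID, City}, closure = {EmpID, DeptID, City, Salary} → lossy.

Decomposition 1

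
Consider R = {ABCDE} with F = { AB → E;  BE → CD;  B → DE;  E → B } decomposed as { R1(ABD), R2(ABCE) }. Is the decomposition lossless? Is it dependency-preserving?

Lossless test: (AB)⁺ = {ABCDE}, which contains all of one fragment — lossless.
Dependency preservation: BE → CD; B → DE are not contained in any single fragment, but the restricted closure of each left-hand side across the fragments still reaches the right-hand side; the remaining FDs each lie inside some fragment. All dependencies are preserved.

lossless and dependency-preserving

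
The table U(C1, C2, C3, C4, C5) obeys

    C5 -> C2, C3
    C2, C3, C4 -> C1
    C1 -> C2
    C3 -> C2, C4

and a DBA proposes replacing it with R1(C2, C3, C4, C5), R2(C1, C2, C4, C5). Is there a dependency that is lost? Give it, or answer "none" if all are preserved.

Check C2, C3, C4 → C1: no single fragment contains all of {C1, C2, C3, C4}, and the restricted closure of {C2, C3, C4} across the fragments never reaches {C1}.
C5 → C2, C3 is preserved.
C1 → C2 is preserved.
C3 → C2, C4 is preserved.

C2, C3, C4 -> C1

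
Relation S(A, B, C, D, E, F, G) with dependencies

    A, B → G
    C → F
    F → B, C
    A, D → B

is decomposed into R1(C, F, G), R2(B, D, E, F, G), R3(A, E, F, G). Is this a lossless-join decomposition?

Chase test. Columns are A, B, C, D, E, F, G; row i has aⱼ where attribute j ∈ Ri, else bᵢⱼ.
Initial tableau (one row per fragment):
  row 1: b11 b12 a3 b14 b15 a6 a7
  row 2: b21 a2 b23 a4 a5 a6 a7
  row 3: a1 b32 b33 b34 a5 a6 a7
Rows 1 and 2 agree on F; apply F→B, C and equate their B, C entries.
Rows 1 and 3 agree on F; apply F→B, C and equate their B, C entries.
No row becomes fully distinguished — the join is lossy.

No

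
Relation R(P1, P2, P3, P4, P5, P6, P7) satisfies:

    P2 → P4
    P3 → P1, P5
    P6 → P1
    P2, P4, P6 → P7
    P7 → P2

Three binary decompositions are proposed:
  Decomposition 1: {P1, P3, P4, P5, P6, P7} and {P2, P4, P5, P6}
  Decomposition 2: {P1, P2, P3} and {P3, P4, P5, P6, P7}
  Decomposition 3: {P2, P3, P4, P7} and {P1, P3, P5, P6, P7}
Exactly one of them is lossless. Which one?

Decomposition 1: common = {P4, P5, P6}, closure = {P1, P4, P5, P6} → lossy.
Decomposition 2: common = {P3}, closure = {P1, P3, P5} → lossy.
Decomposition 3: common = {P3, P7}, closure = {P1, P2, P3, P4, P5, P7} → lossless.

Decomposition 3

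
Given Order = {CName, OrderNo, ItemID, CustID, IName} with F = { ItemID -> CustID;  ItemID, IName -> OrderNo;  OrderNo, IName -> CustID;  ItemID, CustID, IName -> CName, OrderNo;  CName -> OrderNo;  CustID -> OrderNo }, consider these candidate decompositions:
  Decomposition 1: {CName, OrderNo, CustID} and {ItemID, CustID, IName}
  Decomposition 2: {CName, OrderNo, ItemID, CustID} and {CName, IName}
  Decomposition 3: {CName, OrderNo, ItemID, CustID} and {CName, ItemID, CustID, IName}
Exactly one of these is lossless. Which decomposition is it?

Decomposition 1: common = {CustID}, closure = {OrderNo, CustID} → lossy.
Decomposition 2: common = {CName}, closure = {CName, OrderNo} → lossy.
Decomposition 3: common = {CName, ItemID, CustID}, closure = {CName, OrderNo, ItemID, CustID} → lossless.

Decomposition 3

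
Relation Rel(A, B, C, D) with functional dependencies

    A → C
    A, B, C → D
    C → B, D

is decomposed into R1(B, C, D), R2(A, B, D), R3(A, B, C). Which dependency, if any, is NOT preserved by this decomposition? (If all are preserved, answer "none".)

none

A → C lies within R3.
A, B, C → D: restricted closure across fragments reaches D.
C → B, D lies within R1.
Every dependency is enforceable on the fragments, so the decomposition is dependency-preserving.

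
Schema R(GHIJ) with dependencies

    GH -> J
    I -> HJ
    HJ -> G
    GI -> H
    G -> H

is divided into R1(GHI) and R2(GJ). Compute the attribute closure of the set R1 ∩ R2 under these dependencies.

GHJ

R1 ∩ R2 = {G}.
G → H applies, adding H
GH → J applies, adding J
Closure: {GHJ}.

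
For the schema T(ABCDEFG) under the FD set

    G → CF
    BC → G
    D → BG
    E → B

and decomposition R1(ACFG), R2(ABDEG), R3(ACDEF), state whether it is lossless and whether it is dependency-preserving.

Lossless test (chase): Rows 1 and 2 agree on G; apply G→CF and equate their CF entries. Rows 2 and 3 agree on D; apply D→BG and equate their BG entries. Row 2 is now all distinguished symbols — the join is lossless.
Dependency preservation: the restricted closure of {BC} across the fragments never reaches {G}, so BC → G cannot be enforced without a join — not preserved.

lossless but not dependency-preserving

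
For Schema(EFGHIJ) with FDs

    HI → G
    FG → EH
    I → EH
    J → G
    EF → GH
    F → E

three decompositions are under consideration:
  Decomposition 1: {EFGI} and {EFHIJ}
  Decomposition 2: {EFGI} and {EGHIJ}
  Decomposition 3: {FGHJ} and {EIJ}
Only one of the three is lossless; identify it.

Decomposition 1

Decomposition 1: common = {EFI}, closure = {EFGHI} → lossless.
Decomposition 2: common = {EGI}, closure = {EGHI} → lossy.
Decomposition 3: common = {J}, closure = {GJ} → lossy.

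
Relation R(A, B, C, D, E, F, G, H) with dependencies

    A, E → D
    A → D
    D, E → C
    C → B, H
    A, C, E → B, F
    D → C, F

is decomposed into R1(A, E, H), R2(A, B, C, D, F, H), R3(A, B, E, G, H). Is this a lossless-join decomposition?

Chase test. Columns are A, B, C, D, E, F, G, H; row i has aⱼ where attribute j ∈ Ri, else bᵢⱼ.
Initial tableau (one row per fragment):
  row 1: a1 b12 b13 b14 a5 b16 b17 a8
  row 2: a1 a2 a3 a4 b25 a6 b27 a8
  row 3: a1 a2 b33 b34 a5 b36 a7 a8
Rows 1 and 3 agree on A, E; apply A, E→D and equate their D entries.
Rows 1 and 2 agree on A; apply A→D and equate their D entries.
Rows 1 and 3 agree on D, E; apply D, E→C and equate their C entries.
Rows 1 and 3 agree on C; apply C→B, H and equate their B, H entries.
Rows 1 and 3 agree on A, C, E; apply A, C, E→B, F and equate their B, F entries.
Rows 1 and 2 agree on D; apply D→C, F and equate their C, F entries.
Row 3 is now all distinguished symbols — the join is lossless.

Yes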